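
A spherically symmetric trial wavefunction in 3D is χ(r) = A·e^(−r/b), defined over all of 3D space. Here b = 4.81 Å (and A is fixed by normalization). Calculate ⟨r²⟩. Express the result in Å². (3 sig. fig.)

By definition ⟨r²⟩ = ∫ r^2 |χ(r)|² 4πr² dr.
The ratio of the moment integral to the normalization integral gives ⟨r²⟩ = 3·b^2.
Putting b = 4.81 gives 69.41.

⟨r^2⟩ ≈ 69.4 Å^2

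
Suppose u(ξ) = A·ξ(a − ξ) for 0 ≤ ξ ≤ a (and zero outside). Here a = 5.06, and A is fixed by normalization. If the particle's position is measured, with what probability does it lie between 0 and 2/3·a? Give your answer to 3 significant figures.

|u|² is the probability density, so P = ∫_{0}^{2/3·a} |u|² dξ.
Since A² = 1/(a^5/30), this is the region integral divided by the full normalization integral.
Let t = ξ/a; then A² and the length scale cancel, so P = ∫_{0}^{2/3} t^2·(1 - t)^2 dt ÷ ∫_{0}^{1} t^2·(1 - t)^2 dt.
Using ∫ t^2·(1 - t)^2 dt = t^3·(6·t^2 - 15·t + 10)/30, the numerator is 32/1215 and the denominator is 1/30.
This works out to P = 64/81.

P ≈ 0.790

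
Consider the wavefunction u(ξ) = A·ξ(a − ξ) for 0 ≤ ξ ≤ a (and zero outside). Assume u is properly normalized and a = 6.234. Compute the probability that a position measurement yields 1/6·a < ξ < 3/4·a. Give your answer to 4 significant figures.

|u|² is the probability density, so P = ∫_{1/6·a}^{3/4·a} |u|² dξ.
With A² fixed by ∫|u|² = 1, i.e. A² = (a^5/30)^(−1), substitute and integrate.
In terms of t = ξ/a (A² and the length scale cancel between numerator and denominator), P = [∫_{1/6}^{3/4} t^2·(1 - t)^2 dt] / [∫_{0}^{1} t^2·(1 - t)^2 dt].
Using ∫ t^2·(1 - t)^2 dt = t^3·(6·t^2 - 15·t + 10)/30, the numerator is ≈ 0.0286997 and the denominator is 1/30.
Evaluating gives P = 0.86099.

P ≈ 0.8610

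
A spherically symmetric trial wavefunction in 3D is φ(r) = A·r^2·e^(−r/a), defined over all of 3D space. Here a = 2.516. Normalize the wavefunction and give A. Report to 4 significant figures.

Normalization requires ∫|φ|² 4πr² dr = 1, integrated from 0 to ∞.
The angular integral contributes 4π, leaving ∫₀^∞ r²|φ|² dr.
With ∫₀^∞ r^6 e^(−αr) dr = 6!/α^7, ∫|φ|² 4πr² dr = A²·(45·π·a^7/2).
Substituting a = 2.516 gives A² = 0.000022166, so A = 0.0047081.

A ≈ 0.004708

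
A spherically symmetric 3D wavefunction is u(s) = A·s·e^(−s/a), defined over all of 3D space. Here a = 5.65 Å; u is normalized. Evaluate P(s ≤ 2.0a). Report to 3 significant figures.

P ≈ 0.371

With dV = 4πs²ds, the probability is ∫|u|² dV over s ≤ 2.0a.
A² is fixed by ∫₀^∞ 4πs²|u|² ds = 1, i.e. A² = (3·π·a^5)^(−1).
Let t = s/a; then A², 4π and the length scale all cancel, so P = ∫_{0}^{2.0} t^4·e^(-2·t) dt ÷ ∫_{0}^{∞} t^4·e^(-2·t) dt.
An antiderivative of t^4·e^(-2·t) is -(t^4/2 + t^3 + 3·t^2/2 + 3·t/2 + 3/4)·e^(-2·t); evaluating from 0 to 2.0 gives 3/4 - 103·e^(-4)/4, while the full integral is 3/4.
The region integral divided by the full integral gives P = 0.3712.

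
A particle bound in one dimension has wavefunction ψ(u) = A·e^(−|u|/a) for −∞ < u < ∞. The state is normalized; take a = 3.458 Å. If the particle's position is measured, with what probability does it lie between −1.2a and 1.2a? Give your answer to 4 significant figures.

P ≈ 0.9093

The probability is P = ∫ |ψ|² du over [−1.2a, 1.2a].
With A² fixed by ∫|ψ|² = 1, i.e. A² = (a)^(−1), substitute and integrate.
By symmetry take twice the u ≥ 0 contribution in numerator and denominator; the 2's cancel. Let t = u/a; then A² and the length scale cancel, so P = ∫_{0}^{1.2} e^(-2·t) dt ÷ ∫_{0}^{∞} e^(-2·t) dt.
An antiderivative of e^(-2·t) is -e^(-2·t)/2; evaluating from 0 to 1.2 gives 1/2 - e^(-12/5)/2, while the full integral is 1/2.
Evaluating gives P = 0.90928.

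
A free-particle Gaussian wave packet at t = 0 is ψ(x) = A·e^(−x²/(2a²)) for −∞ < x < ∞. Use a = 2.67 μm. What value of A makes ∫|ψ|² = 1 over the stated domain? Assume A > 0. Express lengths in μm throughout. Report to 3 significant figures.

A ≈ 0.460 μm^(-1/2)

The normalization condition is ∫|ψ|² dx = 1 from −∞ to ∞.
Using the Gaussian integral ∫_{−∞}^{∞} e^(−αx²) dx = √(π/α), carrying out the integral gives A² · √(π)·a.
Setting this equal to 1 gives A² = 1/(√(π)·a).
With a = 2.67: A² = 0.2113 and A = 0.4597.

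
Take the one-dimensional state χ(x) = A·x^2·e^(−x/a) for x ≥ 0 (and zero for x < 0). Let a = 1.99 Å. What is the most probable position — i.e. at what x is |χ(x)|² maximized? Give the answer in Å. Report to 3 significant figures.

The maximum of |χ(x)|² occurs where its derivative vanishes.
Solving yields x = 2·a.
With a = 1.99, the most probable position is 3.980 Å.

x ≈ 3.98 Å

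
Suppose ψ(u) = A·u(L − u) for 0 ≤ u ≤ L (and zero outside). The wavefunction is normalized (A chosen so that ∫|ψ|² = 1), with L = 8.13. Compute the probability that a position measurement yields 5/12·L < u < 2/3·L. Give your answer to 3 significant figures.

The probability is P = ∫ |ψ|² du over [5/12·L, 2/3·L].
The normalization integral ∫|ψ|²du over the whole domain equals L^5/30·A², and A² cancels in the ratio.
Substituting t = u/L, A² and the length scale cancel in the ratio: P = ∫_{5/12}^{2/3} t^2·(1 - t)^2 dt / ∫_{0}^{1} t^2·(1 - t)^2 dt.
Using ∫ t^2·(1 - t)^2 dt = t^3·(6·t^2 - 15·t + 10)/30, the numerator is ≈ 0.014783 and the denominator is 1/30.
The result is P = 0.4435.

P ≈ 0.444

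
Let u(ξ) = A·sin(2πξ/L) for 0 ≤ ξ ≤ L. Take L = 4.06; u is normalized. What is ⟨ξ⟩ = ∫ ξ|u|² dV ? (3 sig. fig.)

By definition ⟨ξ⟩ = ∫ ξ |u(ξ)|² dξ.
With ∫₀^L sin²(nπξ/L) dξ = L/2, the ratio of the moment integral to the normalization integral gives ⟨ξ⟩ = L/2.
With L = 4.06, ⟨ξ⟩ = 2.030.

⟨ξ⟩ ≈ 2.03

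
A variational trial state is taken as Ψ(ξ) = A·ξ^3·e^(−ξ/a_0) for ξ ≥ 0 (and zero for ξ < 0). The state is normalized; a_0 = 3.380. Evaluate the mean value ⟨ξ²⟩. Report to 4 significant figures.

By definition ⟨ξ²⟩ = ∫ ξ^2 |Ψ(ξ)|² dξ.
The ratio of the moment integral to the normalization integral gives ⟨ξ²⟩ = 14·a_0^2.
Putting a_0 = 3.380 gives 159.94.

⟨ξ^2⟩ ≈ 159.9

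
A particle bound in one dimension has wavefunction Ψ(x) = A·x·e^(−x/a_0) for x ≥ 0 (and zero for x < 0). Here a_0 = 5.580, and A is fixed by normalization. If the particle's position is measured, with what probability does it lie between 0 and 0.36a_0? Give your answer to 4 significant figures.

P = ∫_{0}^{0.36a_0} |Ψ(x)|² dx.
Since A² = 1/(a_0^3/4), this is the region integral divided by the full normalization integral.
In terms of u = x/a_0 (A² and the length scale cancel between numerator and denominator), P = [∫_{0}^{0.36} u^2·e^(-2·u) du] / [∫_{0}^{∞} u^2·e^(-2·u) du].
Using ∫ u^2·e^(-2·u) du = -(2·u^2 + 2·u + 1)·e^(-2·u)/4, the numerator is 1/4 - 1237·e^(-18/25)/2500 and the denominator is 1/4.
Taking the ratio, P = 0.036620.

P ≈ 0.03662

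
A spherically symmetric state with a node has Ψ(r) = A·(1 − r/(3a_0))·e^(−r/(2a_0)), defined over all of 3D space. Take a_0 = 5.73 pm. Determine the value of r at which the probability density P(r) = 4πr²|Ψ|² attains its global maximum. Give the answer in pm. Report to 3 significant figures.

r ≈ 5.73 pm

Differentiate P(r) = 4πr²|Ψ|² with respect to r and set to zero.
This gives r = a_0.
With a_0 = 5.73, the most probable radial distance is 5.730 pm.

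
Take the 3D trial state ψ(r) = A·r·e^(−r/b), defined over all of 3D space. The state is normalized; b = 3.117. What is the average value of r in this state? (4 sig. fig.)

⟨r⟩ ≈ 7.793

The expectation value is the |ψ|²-weighted average of r: ∫ r|ψ|² 4πr² dr.
Using ∫₀^∞ rⁿ e^(−αr) dr = n!/αⁿ⁺¹, evaluating both integrals, ⟨r⟩ = 5·b/2.
Putting b = 3.117 gives 7.7925.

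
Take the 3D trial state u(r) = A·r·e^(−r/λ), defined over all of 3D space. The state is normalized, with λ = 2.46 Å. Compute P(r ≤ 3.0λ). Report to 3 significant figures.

P ≈ 0.715

With dV = 4πr²dr, the probability is ∫|u|² dV over r ≤ 3.0λ.
The full normalization integral is A²·[3·π·λ^5] = 1, fixing A².
Let t = r/λ; then A², 4π and the length scale all cancel, so P = ∫_{0}^{3.0} t^4·e^(-2·t) dt ÷ ∫_{0}^{∞} t^4·e^(-2·t) dt.
An antiderivative of t^4·e^(-2·t) is -(t^4/2 + t^3 + 3·t^2/2 + 3·t/2 + 3/4)·e^(-2·t); evaluating from 0 to 3.0 gives 3/4 - 345·e^(-6)/4, while the full integral is 3/4.
The region integral divided by the full integral gives P = 0.7149.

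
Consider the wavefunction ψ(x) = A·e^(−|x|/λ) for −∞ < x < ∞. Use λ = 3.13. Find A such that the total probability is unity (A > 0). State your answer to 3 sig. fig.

A ≈ 0.565

Require ∫ |ψ|² dx = 1 over the whole domain.
∫|ψ|² dx = A²·(λ).
So A² = (λ)^(−1).
Plugging in λ = 3.13 yields A = 0.5652.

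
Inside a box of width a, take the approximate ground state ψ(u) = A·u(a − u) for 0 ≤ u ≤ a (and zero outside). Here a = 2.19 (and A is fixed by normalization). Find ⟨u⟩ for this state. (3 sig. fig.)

⟨u⟩ = ∫ u |ψ|² du over the full domain.
Expanding the polynomial and integrating term by term, evaluating both integrals, ⟨u⟩ = a/2.
Putting a = 2.19 gives 1.095.

⟨u⟩ ≈ 1.10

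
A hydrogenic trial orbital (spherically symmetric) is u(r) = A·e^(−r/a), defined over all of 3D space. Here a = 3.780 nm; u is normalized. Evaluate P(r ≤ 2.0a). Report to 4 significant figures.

P ≈ 0.7619

With dV = 4πr²dr, the probability is ∫|u|² dV over r ≤ 2.0a.
Normalization gives A² = 1/(π·a^3).
Substituting t = r/a, A², 4π and the length scale all cancel in the ratio: P = ∫_{0}^{2.0} t^2·e^(-2·t) dt / ∫_{0}^{∞} t^2·e^(-2·t) dt.
With ∫ t^2·e^(-2·t) dt = -(2·t^2 + 2·t + 1)·e^(-2·t)/4 + C, the region integral is 1/4 - 13·e^(-4)/4 and the full one is 1/4.
Taking the ratio yields P = 0.76190.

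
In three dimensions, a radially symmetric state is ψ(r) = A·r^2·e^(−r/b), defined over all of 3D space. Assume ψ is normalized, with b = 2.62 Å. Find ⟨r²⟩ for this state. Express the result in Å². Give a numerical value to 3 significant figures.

The expectation value is the |ψ|²-weighted average of r^2: ∫ r^2|ψ|² 4πr² dr.
Since the A² factors cancel between numerator and denominator, ⟨r²⟩ = 14·b^2.
With b = 2.62, ⟨r^2⟩ = 96.10.

⟨r^2⟩ ≈ 96.1 Å^2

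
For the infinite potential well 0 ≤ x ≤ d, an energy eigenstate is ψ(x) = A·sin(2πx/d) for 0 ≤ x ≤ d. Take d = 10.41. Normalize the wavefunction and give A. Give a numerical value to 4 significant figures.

The normalization condition is ∫|ψ|² dx = 1 from 0 to d.
Using sin²θ = (1 − cos 2θ)/2, the integral (without the A² prefactor) comes out to d/2.
So A² = (d/2)^(−1).
With d = 10.41: A² = 0.19212 and A = 0.43832.

A ≈ 0.4383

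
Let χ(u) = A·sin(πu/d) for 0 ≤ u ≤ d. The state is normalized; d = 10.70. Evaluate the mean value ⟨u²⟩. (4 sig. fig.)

⟨u^2⟩ ≈ 32.36

The expectation value is the |χ|²-weighted average of u^2: ∫ u^2|χ|² du.
Using sin²θ = (1 − cos 2θ)/2, the ratio of the moment integral to the normalization integral gives ⟨u²⟩ = -d^2/(2·π^2) + d^2/3.
Putting d = 10.70 gives 32.363.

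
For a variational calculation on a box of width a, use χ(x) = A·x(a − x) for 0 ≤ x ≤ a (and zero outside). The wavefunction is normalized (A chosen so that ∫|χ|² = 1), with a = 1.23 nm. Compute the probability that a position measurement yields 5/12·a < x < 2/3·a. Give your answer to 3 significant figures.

P ≈ 0.444

P = ∫_{5/12·a}^{2/3·a} |χ(x)|² dx.
With A² fixed by ∫|χ|² = 1, i.e. A² = (a^5/30)^(−1), substitute and integrate.
Let u = x/a; then A² and the length scale cancel, so P = ∫_{5/12}^{2/3} u^2·(1 - u)^2 du ÷ ∫_{0}^{1} u^2·(1 - u)^2 du.
An antiderivative of u^2·(1 - u)^2 is u^3·(6·u^2 - 15·u + 10)/30; evaluating from 5/12 to 2/3 gives ≈ 0.014783, while the full integral is 1/30.
Evaluating gives P = 0.4435.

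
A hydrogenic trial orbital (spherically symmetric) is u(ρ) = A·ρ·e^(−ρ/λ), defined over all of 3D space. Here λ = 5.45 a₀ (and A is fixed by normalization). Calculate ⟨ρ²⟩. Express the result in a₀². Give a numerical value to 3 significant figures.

The expectation value is the |u|²-weighted average of ρ^2: ∫ ρ^2|u|² 4πρ² dρ.
Evaluating both integrals, ⟨ρ²⟩ = 15·λ^2/2.
Putting λ = 5.45 gives 222.8.

⟨ρ^2⟩ ≈ 223 a₀^2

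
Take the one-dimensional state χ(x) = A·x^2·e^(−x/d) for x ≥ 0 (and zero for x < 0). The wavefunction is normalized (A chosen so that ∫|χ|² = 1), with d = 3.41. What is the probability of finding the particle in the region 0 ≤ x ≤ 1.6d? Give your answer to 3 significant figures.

P ≈ 0.219

P = ∫_{0}^{1.6d} |χ(x)|² dx.
The normalization integral ∫|χ|²dx over the whole domain equals 3·d^5/4·A², and A² cancels in the ratio.
Let u = x/d; then A² and the length scale cancel, so P = ∫_{0}^{1.6} u^4·e^(-2·u) du ÷ ∫_{0}^{∞} u^4·e^(-2·u) du.
An antiderivative of u^4·e^(-2·u) is -(u^4/2 + u^3 + 3·u^2/2 + 3·u/2 + 3/4)·e^(-2·u); evaluating from 0 to 1.6 gives ≈ 0.16454, while the full integral is 3/4.
Evaluating gives P = 0.2194.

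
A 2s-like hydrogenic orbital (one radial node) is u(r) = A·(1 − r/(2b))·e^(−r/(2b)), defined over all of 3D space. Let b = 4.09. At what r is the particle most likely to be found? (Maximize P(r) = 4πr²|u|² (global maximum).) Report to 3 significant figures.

Differentiate P(r) = 4πr²|u|² with respect to r and set to zero.
Solving yields r = b·(√(5) + 3).
With b = 4.09, the most probable radial distance is 21.42.

r ≈ 21.4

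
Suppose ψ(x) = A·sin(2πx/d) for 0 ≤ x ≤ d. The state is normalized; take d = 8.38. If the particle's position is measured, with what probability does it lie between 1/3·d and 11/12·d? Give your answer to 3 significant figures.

The probability is P = ∫ |ψ|² dx over [1/3·d, 11/12·d].
Since A² = 1/(d/2), this is the region integral divided by the full normalization integral.
In terms of u = x/d (A² and the length scale cancel between numerator and denominator), P = [∫_{1/3}^{11/12} sin(2·π·u)^2 du] / [∫_{0}^{1} sin(2·π·u)^2 du].
An antiderivative of sin(2·π·u)^2 is u/2 - sin(4·π·u)/(8·π); evaluating from 1/3 to 11/12 gives 7/24, while the full integral is 1/2.
Evaluating gives P = 7/12.

P ≈ 0.583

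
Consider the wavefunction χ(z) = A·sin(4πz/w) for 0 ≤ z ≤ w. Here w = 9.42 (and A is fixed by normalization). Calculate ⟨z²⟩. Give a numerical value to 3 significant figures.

⟨z^2⟩ ≈ 29.3

⟨z²⟩ = ∫ z^2 |χ|² dz over the full domain.
Using sin²θ = (1 − cos 2θ)/2, since the A² factors cancel between numerator and denominator, ⟨z²⟩ = -w^2/(32·π^2) + w^2/3.
With w = 9.42, ⟨z^2⟩ = 29.30.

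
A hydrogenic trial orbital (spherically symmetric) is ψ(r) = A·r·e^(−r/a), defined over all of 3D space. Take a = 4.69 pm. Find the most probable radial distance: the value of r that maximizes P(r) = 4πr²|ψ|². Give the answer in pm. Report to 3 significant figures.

The maximum of P(r) = 4πr²|ψ|² occurs where its derivative vanishes.
This gives r = 2·a.
With a = 4.69, the most probable radial distance is 9.380 pm.

r ≈ 9.38 pm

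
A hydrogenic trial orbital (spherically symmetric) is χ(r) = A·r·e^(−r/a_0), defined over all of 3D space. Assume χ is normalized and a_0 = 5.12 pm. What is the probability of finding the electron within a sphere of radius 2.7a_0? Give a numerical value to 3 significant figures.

With dV = 4πr²dr, the probability is ∫|χ|² dV over r ≤ 2.7a_0.
Normalization gives A² = 1/(3·π·a_0^5).
In terms of u = r/a_0 (A², 4π and the length scale all cancel between numerator and denominator), P = [∫_{0}^{2.7} u^4·e^(-2·u) du] / [∫_{0}^{∞} u^4·e^(-2·u) du].
Using ∫ u^4·e^(-2·u) du = -(u^4/2 + u^3 + 3·u^2/2 + 3·u/2 + 3/4)·e^(-2·u), the numerator is ≈ 0.47002 and the denominator is 3/4.
The region integral divided by the full integral gives P = 0.6267.

P ≈ 0.627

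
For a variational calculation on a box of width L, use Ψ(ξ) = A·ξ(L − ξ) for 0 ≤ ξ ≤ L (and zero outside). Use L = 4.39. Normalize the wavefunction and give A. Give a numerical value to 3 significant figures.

We need A² ∫|f|² dξ = 1, taking the integral from 0 to L.
Carrying out the integral gives A² · L^5/30.
Hence A² = 1/[L^5/30].
Plugging in L = 4.39 yields A = 0.1356.

A ≈ 0.136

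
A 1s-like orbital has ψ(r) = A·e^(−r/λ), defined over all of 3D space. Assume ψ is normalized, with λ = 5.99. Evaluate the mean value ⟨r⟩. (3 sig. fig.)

⟨r⟩ ≈ 8.99

⟨r⟩ = ∫ r |ψ|² 4πr² dr over the full domain.
With ∫₀^∞ r^3 e^(−αr) dr = 3!/α^4, since the A² factors cancel between numerator and denominator, ⟨r⟩ = 3·λ/2.
Putting λ = 5.99 gives 8.985.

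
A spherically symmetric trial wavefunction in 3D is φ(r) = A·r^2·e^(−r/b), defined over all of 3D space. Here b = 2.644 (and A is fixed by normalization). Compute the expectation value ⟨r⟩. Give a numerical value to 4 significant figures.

⟨r⟩ ≈ 9.254

By definition ⟨r⟩ = ∫ r |φ(r)|² 4πr² dr.
With ∫₀^∞ r^7 e^(−αr) dr = 7!/α^8, since the A² factors cancel between numerator and denominator, ⟨r⟩ = 7·b/2.
With b = 2.644, ⟨r⟩ = 9.2540.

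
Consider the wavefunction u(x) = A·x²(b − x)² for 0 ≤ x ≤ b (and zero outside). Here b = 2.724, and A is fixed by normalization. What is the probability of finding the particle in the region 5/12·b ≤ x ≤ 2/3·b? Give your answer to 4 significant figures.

|u|² is the probability density, so P = ∫_{5/12·b}^{2/3·b} |u|² dx.
Since A² = 1/(b^9/630), this is the region integral divided by the full normalization integral.
In terms of t = x/b (A² and the length scale cancel between numerator and denominator), P = [∫_{5/12}^{2/3} t^4·(1 - t)^4 dt] / [∫_{0}^{1} t^4·(1 - t)^4 dt].
Using ∫ t^4·(1 - t)^4 dt = t^5·(70·t^4 - 315·t^3 + 540·t^2 - 420·t + 126)/630, the numerator is ≈ 0.000877499 and the denominator is 1/630.
Evaluating gives P = 0.55282.

P ≈ 0.5528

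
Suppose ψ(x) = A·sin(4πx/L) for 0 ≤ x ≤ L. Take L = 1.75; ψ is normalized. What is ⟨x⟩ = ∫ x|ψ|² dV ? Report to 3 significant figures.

⟨x⟩ ≈ 0.875

⟨x⟩ = ∫ x |ψ|² dx over the full domain.
Since the A² factors cancel between numerator and denominator, ⟨x⟩ = L/2.
With L = 1.75, ⟨x⟩ = 0.8750.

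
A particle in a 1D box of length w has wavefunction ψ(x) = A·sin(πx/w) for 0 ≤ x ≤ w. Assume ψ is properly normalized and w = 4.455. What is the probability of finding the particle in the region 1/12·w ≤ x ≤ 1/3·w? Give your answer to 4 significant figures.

|ψ|² is the probability density, so P = ∫_{1/12·w}^{1/3·w} |ψ|² dx.
The normalization integral ∫|ψ|²dx over the whole domain equals w/2·A², and A² cancels in the ratio.
Let u = x/w; then A² and the length scale cancel, so P = ∫_{1/12}^{1/3} sin(π·u)^2 du ÷ ∫_{0}^{1} sin(π·u)^2 du.
Using ∫ sin(π·u)^2 du = u/2 - sin(2·π·u)/(4·π), the numerator is -√(3)/(8·π) + 1/(8·π) + 1/8 and the denominator is 1/2.
This works out to P = (-√(3) + 1 + π)/(4·π).

P ≈ 0.1917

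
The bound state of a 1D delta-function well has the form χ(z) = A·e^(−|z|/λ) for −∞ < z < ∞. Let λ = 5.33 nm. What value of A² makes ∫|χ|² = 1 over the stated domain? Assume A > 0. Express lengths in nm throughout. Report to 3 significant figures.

We need A² ∫|f|² dz = 1, taking the integral from −∞ to ∞.
With ∫₀^∞ z^0 e^(−αz) dz = 0!/α^1, carrying out the integral gives A² · λ.
With λ = 5.33: A² = 0.1876 and A = 0.4331.

A^2 ≈ 0.188 nm^(-1)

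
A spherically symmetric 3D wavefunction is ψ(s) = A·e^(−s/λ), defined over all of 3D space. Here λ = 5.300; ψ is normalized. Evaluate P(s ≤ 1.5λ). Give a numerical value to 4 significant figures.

P ≈ 0.5768

With dV = 4πs²ds, the probability is ∫|ψ|² dV over s ≤ 1.5λ.
A² is fixed by ∫₀^∞ 4πs²|ψ|² ds = 1, i.e. A² = (π·λ^3)^(−1).
Let u = s/λ; then A², 4π and the length scale all cancel, so P = ∫_{0}^{1.5} u^2·e^(-2·u) du ÷ ∫_{0}^{∞} u^2·e^(-2·u) du.
Using ∫ u^2·e^(-2·u) du = -(2·u^2 + 2·u + 1)·e^(-2·u)/4, the numerator is 1/4 - 17·e^(-3)/8 and the denominator is 1/4.
The region integral divided by the full integral gives P = 0.57681.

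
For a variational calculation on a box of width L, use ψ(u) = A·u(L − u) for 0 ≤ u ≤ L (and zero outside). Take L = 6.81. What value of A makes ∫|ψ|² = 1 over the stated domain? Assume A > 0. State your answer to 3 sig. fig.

A ≈ 0.0453

Normalization requires ∫|ψ|² du = 1, integrated from 0 to L.
With ψ = A·u(L − u), the integral evaluates to A²·[L^5/30].
Setting this equal to 1 gives A² = 1/(L^5/30).
Substituting L = 6.81 gives A² = 0.002048, so A = 0.04526.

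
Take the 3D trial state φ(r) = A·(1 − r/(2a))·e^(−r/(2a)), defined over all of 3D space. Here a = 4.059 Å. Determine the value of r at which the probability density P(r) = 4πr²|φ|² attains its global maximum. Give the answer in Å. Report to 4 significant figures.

r ≈ 21.25 Å

Differentiate P(r) = 4πr²|φ|² with respect to r and set to zero.
This gives r = a·(√(5) + 3).
With a = 4.059, the most probable radial distance is 21.253 Å.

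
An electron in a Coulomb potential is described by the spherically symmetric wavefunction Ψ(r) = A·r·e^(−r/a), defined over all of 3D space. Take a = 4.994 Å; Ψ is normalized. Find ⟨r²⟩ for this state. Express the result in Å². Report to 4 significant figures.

⟨r²⟩ = ∫ r^2 |Ψ|² 4πr² dr over the full domain.
Recall ∫₀^∞ r^m e^(−r/β) dr = m!·β^(m+1), evaluating both integrals, ⟨r²⟩ = 15·a^2/2.
With a = 4.994, ⟨r^2⟩ = 187.05.

⟨r^2⟩ ≈ 187.1 Å^2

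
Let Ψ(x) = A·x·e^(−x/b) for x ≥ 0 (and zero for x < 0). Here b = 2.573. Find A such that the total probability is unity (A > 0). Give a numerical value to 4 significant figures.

Normalization requires ∫|Ψ|² dx = 1, integrated from 0 to ∞.
Using ∫₀^∞ xⁿ e^(−αx) dx = n!/αⁿ⁺¹, carrying out the integral gives A² · b^3/4.
So A² = (b^3/4)^(−1).
Plugging in b = 2.573 yields A = 0.48459.

A ≈ 0.4846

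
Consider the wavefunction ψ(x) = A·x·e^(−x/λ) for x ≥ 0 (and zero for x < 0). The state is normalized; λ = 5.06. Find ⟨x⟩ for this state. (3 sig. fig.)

⟨x⟩ ≈ 7.59

By definition ⟨x⟩ = ∫ x |ψ(x)|² dx.
With ∫₀^∞ x^3 e^(−αx) dx = 3!/α^4, the ratio of the moment integral to the normalization integral gives ⟨x⟩ = 3·λ/2.
With λ = 5.06, ⟨x⟩ = 7.590.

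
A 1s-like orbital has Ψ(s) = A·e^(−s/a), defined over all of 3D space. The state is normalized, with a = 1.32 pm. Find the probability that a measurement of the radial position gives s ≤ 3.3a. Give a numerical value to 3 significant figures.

Integrate the radial probability density 4πs²|Ψ|² over s ≤ 3.3a.
A² is fixed by ∫₀^∞ 4πs²|Ψ|² ds = 1, i.e. A² = (π·a^3)^(−1).
Substituting u = s/a, A², 4π and the length scale all cancel in the ratio: P = ∫_{0}^{3.3} u^2·e^(-2·u) du / ∫_{0}^{∞} u^2·e^(-2·u) du.
With ∫ u^2·e^(-2·u) du = -(2·u^2 + 2·u + 1)·e^(-2·u)/4 + C, the region integral is 1/4 - 1469·e^(-33/5)/200 and the full one is 1/4.
Taking the ratio yields P = 0.9600.

P ≈ 0.960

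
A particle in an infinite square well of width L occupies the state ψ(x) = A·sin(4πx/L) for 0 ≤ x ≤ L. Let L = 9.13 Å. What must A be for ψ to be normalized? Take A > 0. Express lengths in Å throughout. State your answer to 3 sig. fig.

We need A² ∫|f|² dx = 1, taking the integral from 0 to L.
Using sin²θ = (1 − cos 2θ)/2, the integral (without the A² prefactor) comes out to L/2.
Hence A² = 1/[L/2].
Plugging in L = 9.13 yields A = 0.4680.

A ≈ 0.468 Å^(-1/2)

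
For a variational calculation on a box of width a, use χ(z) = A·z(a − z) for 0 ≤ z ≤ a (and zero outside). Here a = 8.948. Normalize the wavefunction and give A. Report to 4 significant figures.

A ≈ 0.02287

Normalization requires ∫|χ|² dz = 1, integrated from 0 to a.
∫|χ|² dz = A²·(a^5/30).
Setting this equal to 1 gives A² = 1/(a^5/30).
With a = 8.948: A² = 0.00052299 and A = 0.022869.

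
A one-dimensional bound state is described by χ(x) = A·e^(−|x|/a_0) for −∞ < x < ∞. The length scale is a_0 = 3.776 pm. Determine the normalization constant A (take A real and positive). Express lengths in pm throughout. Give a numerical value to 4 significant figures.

We need A² ∫|f|² dx = 1, taking the integral from −∞ to ∞.
With χ = A·e^(−|x|/a_0), the integral evaluates to A²·[a_0].
Plugging in a_0 = 3.776 yields A = 0.51462.

A ≈ 0.5146 pm^(-1/2)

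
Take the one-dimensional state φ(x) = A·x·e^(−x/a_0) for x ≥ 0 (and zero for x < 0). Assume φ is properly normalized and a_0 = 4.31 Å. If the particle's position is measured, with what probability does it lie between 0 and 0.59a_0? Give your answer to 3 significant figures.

P ≈ 0.116

|φ|² is the probability density, so P = ∫_{0}^{0.59a_0} |φ|² dx.
Since A² = 1/(a_0^3/4), this is the region integral divided by the full normalization integral.
In terms of u = x/a_0 (A² and the length scale cancel between numerator and denominator), P = [∫_{0}^{0.59} u^2·e^(-2·u) du] / [∫_{0}^{∞} u^2·e^(-2·u) du].
Using ∫ u^2·e^(-2·u) du = -(2·u^2 + 2·u + 1)·e^(-2·u)/4, the numerator is ≈ 0.029051 and the denominator is 1/4.
Taking the ratio, P = 0.1162.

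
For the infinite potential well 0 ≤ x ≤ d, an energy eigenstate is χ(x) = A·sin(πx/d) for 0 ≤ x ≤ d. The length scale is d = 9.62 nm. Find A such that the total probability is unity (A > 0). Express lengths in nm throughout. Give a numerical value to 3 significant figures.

The normalization condition is ∫|χ|² dx = 1 from 0 to d.
Using sin²θ = (1 − cos 2θ)/2, carrying out the integral gives A² · d/2.
Hence A² = 1/[d/2].
Substituting d = 9.62 gives A² = 0.2079, so A = 0.4560.

A ≈ 0.456 nm^(-1/2)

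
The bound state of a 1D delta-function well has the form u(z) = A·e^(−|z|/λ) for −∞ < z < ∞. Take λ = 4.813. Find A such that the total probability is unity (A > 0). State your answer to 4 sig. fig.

Require ∫ |u|² dz = 1 over the whole domain.
With u = A·e^(−|z|/λ), the integral evaluates to A²·[λ].
Substituting λ = 4.813 gives A² = 0.20777, so A = 0.45582.

A ≈ 0.4558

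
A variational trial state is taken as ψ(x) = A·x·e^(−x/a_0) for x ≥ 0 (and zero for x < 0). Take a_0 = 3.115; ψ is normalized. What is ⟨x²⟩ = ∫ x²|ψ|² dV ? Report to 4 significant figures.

⟨x^2⟩ ≈ 29.11

By definition ⟨x²⟩ = ∫ x^2 |ψ(x)|² dx.
Recall ∫₀^∞ x^m e^(−x/β) dx = m!·β^(m+1), since the A² factors cancel between numerator and denominator, ⟨x²⟩ = 3·a_0^2.
With a_0 = 3.115, ⟨x^2⟩ = 29.110.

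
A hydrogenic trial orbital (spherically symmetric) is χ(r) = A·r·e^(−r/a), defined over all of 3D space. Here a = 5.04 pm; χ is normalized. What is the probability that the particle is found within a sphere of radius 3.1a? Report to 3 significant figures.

P ≈ 0.741

Integrate the radial probability density 4πr²|χ|² over r ≤ 3.1a.
A² is fixed by ∫₀^∞ 4πr²|χ|² dr = 1, i.e. A² = (3·π·a^5)^(−1).
In terms of u = r/a (A², 4π and the length scale all cancel between numerator and denominator), P = [∫_{0}^{3.1} u^4·e^(-2·u) du] / [∫_{0}^{∞} u^4·e^(-2·u) du].
With ∫ u^4·e^(-2·u) du = -(u^4/2 + u^3 + 3·u^2/2 + 3·u/2 + 3/4)·e^(-2·u) + C, the region integral is ≈ 0.55562 and the full one is 3/4.
This evaluates to P = 0.7408.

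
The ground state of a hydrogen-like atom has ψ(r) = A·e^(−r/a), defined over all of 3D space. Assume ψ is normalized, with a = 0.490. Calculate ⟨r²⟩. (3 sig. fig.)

⟨r^2⟩ ≈ 0.720

⟨r²⟩ = ∫ r^2 |ψ|² 4πr² dr over the full domain.
Using ∫₀^∞ rⁿ e^(−αr) dr = n!/αⁿ⁺¹, evaluating both integrals, ⟨r²⟩ = 3·a^2.
With a = 0.490, ⟨r^2⟩ = 0.7203.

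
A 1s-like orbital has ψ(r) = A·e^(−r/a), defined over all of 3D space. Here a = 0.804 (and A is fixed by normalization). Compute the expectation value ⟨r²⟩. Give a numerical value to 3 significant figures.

By definition ⟨r²⟩ = ∫ r^2 |ψ(r)|² 4πr² dr.
Using ∫₀^∞ rⁿ e^(−αr) dr = n!/αⁿ⁺¹, evaluating both integrals, ⟨r²⟩ = 3·a^2.
With a = 0.804, ⟨r^2⟩ = 1.939.

⟨r^2⟩ ≈ 1.94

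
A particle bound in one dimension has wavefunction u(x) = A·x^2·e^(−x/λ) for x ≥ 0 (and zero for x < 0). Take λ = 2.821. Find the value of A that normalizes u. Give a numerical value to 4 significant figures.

We need A² ∫|f|² dx = 1, taking the integral from 0 to ∞.
∫|u|² dx = A²·(3·λ^5/4).
So A² = (3·λ^5/4)^(−1).
With λ = 2.821: A² = 0.0074632 and A = 0.086390.

A ≈ 0.08639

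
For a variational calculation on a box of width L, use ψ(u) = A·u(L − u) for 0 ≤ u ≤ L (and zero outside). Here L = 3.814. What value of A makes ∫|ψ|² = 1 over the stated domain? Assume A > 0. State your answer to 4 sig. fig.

The normalization condition is ∫|ψ|² du = 1 from 0 to L.
Expanding the polynomial and integrating term by term, the integral (without the A² prefactor) comes out to L^5/30.
Hence A² = 1/[L^5/30].
Substituting L = 3.814 gives A² = 0.037172, so A = 0.19280.

A ≈ 0.1928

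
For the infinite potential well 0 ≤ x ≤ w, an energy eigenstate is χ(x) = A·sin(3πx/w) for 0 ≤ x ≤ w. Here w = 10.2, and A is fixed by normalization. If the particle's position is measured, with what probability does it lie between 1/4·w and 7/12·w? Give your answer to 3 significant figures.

P ≈ 0.333

The probability is P = ∫ |χ|² dx over [1/4·w, 7/12·w].
With A² fixed by ∫|χ|² = 1, i.e. A² = (w/2)^(−1), substitute and integrate.
In terms of u = x/w (A² and the length scale cancel between numerator and denominator), P = [∫_{1/4}^{7/12} sin(3·π·u)^2 du] / [∫_{0}^{1} sin(3·π·u)^2 du].
An antiderivative of sin(3·π·u)^2 is u/2 - sin(6·π·u)/(12·π); evaluating from 1/4 to 7/12 gives 1/6, while the full integral is 1/2.
Evaluating gives P = 1/3.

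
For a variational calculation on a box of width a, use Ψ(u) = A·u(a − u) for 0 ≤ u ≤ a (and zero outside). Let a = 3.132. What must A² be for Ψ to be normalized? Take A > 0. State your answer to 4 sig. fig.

The normalization condition is ∫|Ψ|² du = 1 from 0 to a.
The integral (without the A² prefactor) comes out to a^5/30.
Hence A² = 1/[a^5/30].
With a = 3.132: A² = 0.099543 and A = 0.31550.

A^2 ≈ 0.09954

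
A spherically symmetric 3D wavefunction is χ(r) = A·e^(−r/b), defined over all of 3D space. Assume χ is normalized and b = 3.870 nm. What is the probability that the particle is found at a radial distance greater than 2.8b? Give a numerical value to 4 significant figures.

Integrate the radial probability density 4πr²|χ|² over r > 2.8b.
The full normalization integral is A²·[π·b^3] = 1, fixing A².
Let u = r/b; then A², 4π and the length scale all cancel, so P = ∫_{2.8}^{∞} u^2·e^(-2·u) du ÷ ∫_{0}^{∞} u^2·e^(-2·u) du.
With ∫ u^2·e^(-2·u) du = -(2·u^2 + 2·u + 1)·e^(-2·u)/4 + C, the region integral is 557·e^(-28/5)/100 and the full one is 1/4.
This evaluates to P = 0.082388.

P ≈ 0.08239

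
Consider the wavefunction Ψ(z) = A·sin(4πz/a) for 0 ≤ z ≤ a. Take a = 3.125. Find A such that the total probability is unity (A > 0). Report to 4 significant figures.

A ≈ 0.8000

The normalization condition is ∫|Ψ|² dz = 1 from 0 to a.
Using sin²θ = (1 − cos 2θ)/2, the integral (without the A² prefactor) comes out to a/2.
Setting this equal to 1 gives A² = 1/(a/2).
Substituting a = 3.125 gives A² = 0.64000, so A = 0.80000.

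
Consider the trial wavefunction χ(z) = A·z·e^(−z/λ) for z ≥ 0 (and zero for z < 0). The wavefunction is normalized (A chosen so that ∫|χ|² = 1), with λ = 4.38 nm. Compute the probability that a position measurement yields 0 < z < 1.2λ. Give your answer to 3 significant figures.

The probability is P = ∫ |χ|² dz over [0, 1.2λ].
The normalization integral ∫|χ|²dz over the whole domain equals λ^3/4·A², and A² cancels in the ratio.
In terms of u = z/λ (A² and the length scale cancel between numerator and denominator), P = [∫_{0}^{1.2} u^2·e^(-2·u) du] / [∫_{0}^{∞} u^2·e^(-2·u) du].
Using ∫ u^2·e^(-2·u) du = -(2·u^2 + 2·u + 1)·e^(-2·u)/4, the numerator is 1/4 - 157·e^(-12/5)/100 and the denominator is 1/4.
The result is P = 0.4303.

P ≈ 0.430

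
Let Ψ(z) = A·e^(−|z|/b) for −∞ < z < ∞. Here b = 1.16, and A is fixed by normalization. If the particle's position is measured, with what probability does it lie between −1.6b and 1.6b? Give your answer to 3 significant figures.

The probability is P = ∫ |Ψ|² dz over [−1.6b, 1.6b].
Since A² = 1/(b), this is the region integral divided by the full normalization integral.
Both integrals are even about z = 0, so only the z ≥ 0 halves are needed (the factors of 2 cancel). Let u = z/b; then A² and the length scale cancel, so P = ∫_{0}^{1.6} e^(-2·u) du ÷ ∫_{0}^{∞} e^(-2·u) du.
Using ∫ e^(-2·u) du = -e^(-2·u)/2, the numerator is 1/2 - e^(-16/5)/2 and the denominator is 1/2.
This works out to P = 0.9592.

P ≈ 0.959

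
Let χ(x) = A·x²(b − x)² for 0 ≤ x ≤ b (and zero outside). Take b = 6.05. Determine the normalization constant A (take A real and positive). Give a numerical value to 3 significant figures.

We need A² ∫|f|² dx = 1, taking the integral from 0 to b.
Expanding the polynomial and integrating term by term, ∫|χ|² dx = A²·(b^9/630).
Hence A² = 1/[b^9/630].
With b = 6.05: A² = 0.00005802 and A = 0.007617.

A ≈ 0.00762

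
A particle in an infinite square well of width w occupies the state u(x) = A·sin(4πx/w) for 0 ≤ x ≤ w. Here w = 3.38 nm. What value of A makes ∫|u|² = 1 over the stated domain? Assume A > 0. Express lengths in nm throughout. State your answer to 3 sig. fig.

Require ∫ |u|² dx = 1 over the whole domain.
With u = A·sin(4πx/w), the integral evaluates to A²·[w/2].
Setting this equal to 1 gives A² = 1/(w/2).
Plugging in w = 3.38 yields A = 0.7692.

A ≈ 0.769 nm^(-1/2)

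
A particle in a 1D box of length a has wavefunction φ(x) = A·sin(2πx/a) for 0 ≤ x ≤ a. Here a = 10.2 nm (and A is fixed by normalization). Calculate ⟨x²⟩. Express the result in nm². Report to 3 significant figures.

⟨x^2⟩ ≈ 33.4 nm^2

⟨x²⟩ = ∫ x^2 |φ|² dx over the full domain.
Using sin²θ = (1 − cos 2θ)/2, evaluating both integrals, ⟨x²⟩ = -a^2/(8·π^2) + a^2/3.
With a = 10.2, ⟨x^2⟩ = 33.36.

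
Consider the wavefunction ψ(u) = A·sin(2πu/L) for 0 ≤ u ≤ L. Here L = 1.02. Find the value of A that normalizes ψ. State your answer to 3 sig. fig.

The normalization condition is ∫|ψ|² du = 1 from 0 to L.
Using sin²θ = (1 − cos 2θ)/2, carrying out the integral gives A² · L/2.
With L = 1.02: A² = 1.961 and A = 1.400.

A ≈ 1.40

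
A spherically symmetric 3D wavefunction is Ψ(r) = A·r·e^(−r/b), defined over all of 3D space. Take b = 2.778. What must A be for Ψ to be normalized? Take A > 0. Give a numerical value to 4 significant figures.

A ≈ 0.02532

Require ∫ |Ψ|² 4πr² dr = 1 over the whole domain.
∫|Ψ|² 4πr² dr = A²·(3·π·b^5).
Substituting b = 2.778 gives A² = 0.00064131, so A = 0.025324.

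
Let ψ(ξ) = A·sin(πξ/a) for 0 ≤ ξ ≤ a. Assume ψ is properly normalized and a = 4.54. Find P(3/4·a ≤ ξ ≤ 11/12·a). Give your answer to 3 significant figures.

The probability is P = ∫ |ψ|² dξ over [3/4·a, 11/12·a].
Since A² = 1/(a/2), this is the region integral divided by the full normalization integral.
Substituting u = ξ/a, A² and the length scale cancel in the ratio: P = ∫_{3/4}^{11/12} sin(π·u)^2 du / ∫_{0}^{1} sin(π·u)^2 du.
Using ∫ sin(π·u)^2 du = u/2 - sin(2·π·u)/(4·π), the numerator is 1/12 - 1/(8·π) and the denominator is 1/2.
Taking the ratio, P = (-3 + 2·π)/(12·π).

P ≈ 0.0871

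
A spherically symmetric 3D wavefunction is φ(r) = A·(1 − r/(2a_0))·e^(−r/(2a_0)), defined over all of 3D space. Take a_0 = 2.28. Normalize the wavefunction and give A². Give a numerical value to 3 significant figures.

Require ∫ |φ|² 4πr² dr = 1 over the whole domain.
The angular integral contributes 4π, leaving ∫₀^∞ r²|φ|² dr.
∫|φ|² 4πr² dr = A²·(8·π·a_0^3).
Substituting a_0 = 2.28 gives A² = 0.003357, so A = 0.05794.

A^2 ≈ 0.00336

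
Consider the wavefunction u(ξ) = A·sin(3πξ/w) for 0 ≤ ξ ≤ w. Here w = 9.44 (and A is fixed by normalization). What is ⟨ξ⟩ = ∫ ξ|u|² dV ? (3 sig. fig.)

⟨ξ⟩ ≈ 4.72

By definition ⟨ξ⟩ = ∫ ξ |u(ξ)|² dξ.
The ratio of the moment integral to the normalization integral gives ⟨ξ⟩ = w/2.
With w = 9.44, ⟨ξ⟩ = 4.720.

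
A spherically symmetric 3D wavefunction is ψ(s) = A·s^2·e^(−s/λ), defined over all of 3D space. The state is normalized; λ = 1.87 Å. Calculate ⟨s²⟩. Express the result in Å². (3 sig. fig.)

⟨s²⟩ = ∫ s^2 |ψ|² 4πs² ds over the full domain.
Recall ∫₀^∞ s^m e^(−s/β) ds = m!·β^(m+1), the ratio of the moment integral to the normalization integral gives ⟨s²⟩ = 14·λ^2.
Putting λ = 1.87 gives 48.96.

⟨s^2⟩ ≈ 49.0 Å^2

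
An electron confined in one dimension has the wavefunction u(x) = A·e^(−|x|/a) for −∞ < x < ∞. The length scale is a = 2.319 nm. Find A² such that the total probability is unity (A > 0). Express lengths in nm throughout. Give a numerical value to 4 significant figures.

The normalization condition is ∫|u|² dx = 1 from −∞ to ∞.
With u = A·e^(−|x|/a), the integral evaluates to A²·[a].
With a = 2.319: A² = 0.43122 and A = 0.65667.

A^2 ≈ 0.4312 nm^(-1)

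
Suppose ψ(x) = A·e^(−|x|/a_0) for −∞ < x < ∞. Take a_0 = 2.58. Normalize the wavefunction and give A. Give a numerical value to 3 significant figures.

Require ∫ |ψ|² dx = 1 over the whole domain.
Recall ∫₀^∞ x^m e^(−x/β) dx = m!·β^(m+1), with ψ = A·e^(−|x|/a_0), the integral evaluates to A²·[a_0].
Plugging in a_0 = 2.58 yields A = 0.6226.

A ≈ 0.623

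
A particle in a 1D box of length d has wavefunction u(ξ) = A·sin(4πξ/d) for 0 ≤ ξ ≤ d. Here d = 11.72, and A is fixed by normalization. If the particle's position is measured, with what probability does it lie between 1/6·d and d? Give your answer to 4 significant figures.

P ≈ 0.7989

P = ∫_{1/6·d}^{d} |u(ξ)|² dξ.
With A² fixed by ∫|u|² = 1, i.e. A² = (d/2)^(−1), substitute and integrate.
Substituting t = ξ/d, A² and the length scale cancel in the ratio: P = ∫_{1/6}^{1} sin(4·π·t)^2 dt / ∫_{0}^{1} sin(4·π·t)^2 dt.
Using ∫ sin(4·π·t)^2 dt = t/2 - sin(4·π·t)·cos(4·π·t)/(8·π), the numerator is -√(3)/(32·π) + 5/12 and the denominator is 1/2.
Taking the ratio, P = -√(3)/(16·π) + 5/6.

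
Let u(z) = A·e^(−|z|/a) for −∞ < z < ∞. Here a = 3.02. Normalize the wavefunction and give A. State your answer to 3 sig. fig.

We need A² ∫|f|² dz = 1, taking the integral from −∞ to ∞.
∫|u|² dz = A²·(a).
With a = 3.02: A² = 0.3311 and A = 0.5754.

A ≈ 0.575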